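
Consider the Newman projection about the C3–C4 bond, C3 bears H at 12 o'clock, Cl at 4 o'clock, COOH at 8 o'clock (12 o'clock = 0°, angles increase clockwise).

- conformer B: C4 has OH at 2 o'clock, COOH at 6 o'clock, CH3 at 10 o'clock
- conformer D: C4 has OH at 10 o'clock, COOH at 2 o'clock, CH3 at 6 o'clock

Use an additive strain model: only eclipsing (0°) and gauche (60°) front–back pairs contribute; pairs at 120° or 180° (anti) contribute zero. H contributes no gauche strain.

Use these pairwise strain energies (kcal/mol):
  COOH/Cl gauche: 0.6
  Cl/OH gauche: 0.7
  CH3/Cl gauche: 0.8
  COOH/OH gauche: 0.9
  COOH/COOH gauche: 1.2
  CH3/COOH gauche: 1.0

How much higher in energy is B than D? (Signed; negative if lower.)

+0.2 kcal/mol

B (staggered): Cl(120°)/OH(60°) gauche 0.7; Cl(120°)/COOH(180°) gauche 0.6; COOH(240°)/COOH(180°) gauche 1.2; COOH(240°)/CH3(300°) gauche 1.0 → 3.5 kcal/mol.
D (staggered): Cl(120°)/COOH(60°) gauche 0.6; Cl(120°)/CH3(180°) gauche 0.8; COOH(240°)/OH(300°) gauche 0.9; COOH(240°)/CH3(180°) gauche 1.0 → 3.3 kcal/mol.
E(B) − E(D) = 3.5 − 3.3 = +0.2 kcal/mol.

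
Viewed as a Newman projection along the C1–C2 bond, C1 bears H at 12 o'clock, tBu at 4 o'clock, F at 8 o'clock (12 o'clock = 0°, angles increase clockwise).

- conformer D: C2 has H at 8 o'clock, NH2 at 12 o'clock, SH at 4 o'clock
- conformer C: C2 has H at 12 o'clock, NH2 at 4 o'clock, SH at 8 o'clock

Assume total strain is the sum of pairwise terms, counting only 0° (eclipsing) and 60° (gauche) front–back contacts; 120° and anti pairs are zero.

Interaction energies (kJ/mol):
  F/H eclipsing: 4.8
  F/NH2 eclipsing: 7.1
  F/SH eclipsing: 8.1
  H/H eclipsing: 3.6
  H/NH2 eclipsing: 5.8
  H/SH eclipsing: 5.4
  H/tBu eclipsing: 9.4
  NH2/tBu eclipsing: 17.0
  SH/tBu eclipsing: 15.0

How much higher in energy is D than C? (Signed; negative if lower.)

D (eclipsed): H–NH2 eclipsed, tBu–SH eclipsed, F–H eclipsed; 5.8 + 15.0 + 4.8 = 25.6 kJ/mol.
C (eclipsed): H–H eclipsed, tBu–NH2 eclipsed, F–SH eclipsed; 3.6 + 17.0 + 8.1 = 28.7 kJ/mol.
E(D) − E(C) = 25.6 − 28.7 = -3.1 kJ/mol.

-3.1 kJ/mol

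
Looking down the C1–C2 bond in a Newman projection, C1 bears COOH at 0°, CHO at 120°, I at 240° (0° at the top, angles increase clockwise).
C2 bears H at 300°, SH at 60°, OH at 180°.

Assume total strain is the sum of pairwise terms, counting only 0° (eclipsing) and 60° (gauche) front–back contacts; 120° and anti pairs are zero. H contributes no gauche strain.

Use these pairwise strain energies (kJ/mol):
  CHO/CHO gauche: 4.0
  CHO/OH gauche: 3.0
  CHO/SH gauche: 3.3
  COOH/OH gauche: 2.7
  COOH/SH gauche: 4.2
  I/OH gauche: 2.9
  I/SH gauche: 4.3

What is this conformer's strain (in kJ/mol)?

13.4 kJ/mol

This conformer (staggered): COOH(0°)/SH(60°) gauche 4.2; CHO(120°)/SH(60°) gauche 3.3; CHO(120°)/OH(180°) gauche 3.0; I(240°)/OH(180°) gauche 2.9 → 13.4 kJ/mol.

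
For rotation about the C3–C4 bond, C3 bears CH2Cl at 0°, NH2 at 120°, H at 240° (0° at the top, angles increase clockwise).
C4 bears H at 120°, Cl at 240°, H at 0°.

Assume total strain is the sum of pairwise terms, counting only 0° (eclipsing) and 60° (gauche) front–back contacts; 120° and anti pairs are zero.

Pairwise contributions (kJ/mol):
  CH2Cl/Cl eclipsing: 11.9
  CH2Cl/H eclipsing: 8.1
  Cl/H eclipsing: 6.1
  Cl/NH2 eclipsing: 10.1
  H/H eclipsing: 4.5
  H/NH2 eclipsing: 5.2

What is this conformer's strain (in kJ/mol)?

This conformer (eclipsed): CH2Cl(0°)/H(0°) eclipsed 8.1; NH2(120°)/H(120°) eclipsed 5.2; H(240°)/Cl(240°) eclipsed 6.1 → 19.4 kJ/mol.

19.4 kJ/mol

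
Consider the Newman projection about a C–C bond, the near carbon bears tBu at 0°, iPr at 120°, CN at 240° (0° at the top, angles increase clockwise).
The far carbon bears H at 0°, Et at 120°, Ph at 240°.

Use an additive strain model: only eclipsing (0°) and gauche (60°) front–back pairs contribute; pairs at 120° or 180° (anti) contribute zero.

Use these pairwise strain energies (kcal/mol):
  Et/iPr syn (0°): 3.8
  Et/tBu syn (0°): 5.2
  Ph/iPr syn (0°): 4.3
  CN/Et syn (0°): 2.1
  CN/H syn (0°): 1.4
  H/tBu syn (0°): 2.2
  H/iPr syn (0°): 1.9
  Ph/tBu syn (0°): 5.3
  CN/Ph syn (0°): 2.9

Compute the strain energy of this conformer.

8.9 kcal/mol

This conformer (eclipsed): tBu(0°)/H(0°) eclipsed 2.2; iPr(120°)/Et(120°) eclipsed 3.8; CN(240°)/Ph(240°) eclipsed 2.9 → 8.9 kcal/mol.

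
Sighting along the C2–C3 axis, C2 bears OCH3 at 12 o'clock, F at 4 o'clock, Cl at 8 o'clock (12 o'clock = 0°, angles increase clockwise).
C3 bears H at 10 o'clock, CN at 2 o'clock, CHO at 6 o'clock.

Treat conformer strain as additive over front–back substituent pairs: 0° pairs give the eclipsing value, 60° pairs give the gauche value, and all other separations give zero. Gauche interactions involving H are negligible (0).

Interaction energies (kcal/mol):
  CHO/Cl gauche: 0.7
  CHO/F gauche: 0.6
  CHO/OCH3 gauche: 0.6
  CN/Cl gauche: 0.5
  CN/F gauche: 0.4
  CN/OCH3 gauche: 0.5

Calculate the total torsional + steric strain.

2.2 kcal/mol

This conformer (staggered): OCH3–CN gauche, F–CN gauche, F–CHO gauche, Cl–CHO gauche; 0.5 + 0.4 + 0.6 + 0.7 = 2.2 kcal/mol.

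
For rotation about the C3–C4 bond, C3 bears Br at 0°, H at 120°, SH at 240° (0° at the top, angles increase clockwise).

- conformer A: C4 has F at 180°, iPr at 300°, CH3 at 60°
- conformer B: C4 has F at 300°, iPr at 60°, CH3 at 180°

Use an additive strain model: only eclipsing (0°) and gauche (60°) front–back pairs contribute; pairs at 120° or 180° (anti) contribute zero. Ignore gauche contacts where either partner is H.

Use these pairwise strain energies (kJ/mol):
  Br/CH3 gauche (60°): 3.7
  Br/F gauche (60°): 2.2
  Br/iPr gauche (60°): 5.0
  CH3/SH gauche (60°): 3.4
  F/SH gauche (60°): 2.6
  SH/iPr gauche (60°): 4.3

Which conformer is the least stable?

A (staggered): Br(0°)/iPr(300°) gauche 5.0; Br(0°)/CH3(60°) gauche 3.7; SH(240°)/F(180°) gauche 2.6; SH(240°)/iPr(300°) gauche 4.3 → 15.6 kJ/mol.
B (staggered): Br(0°)/F(300°) gauche 2.2; Br(0°)/iPr(60°) gauche 5.0; SH(240°)/F(300°) gauche 2.6; SH(240°)/CH3(180°) gauche 3.4 → 13.2 kJ/mol.
A has the highest total (15.6 kJ/mol).

A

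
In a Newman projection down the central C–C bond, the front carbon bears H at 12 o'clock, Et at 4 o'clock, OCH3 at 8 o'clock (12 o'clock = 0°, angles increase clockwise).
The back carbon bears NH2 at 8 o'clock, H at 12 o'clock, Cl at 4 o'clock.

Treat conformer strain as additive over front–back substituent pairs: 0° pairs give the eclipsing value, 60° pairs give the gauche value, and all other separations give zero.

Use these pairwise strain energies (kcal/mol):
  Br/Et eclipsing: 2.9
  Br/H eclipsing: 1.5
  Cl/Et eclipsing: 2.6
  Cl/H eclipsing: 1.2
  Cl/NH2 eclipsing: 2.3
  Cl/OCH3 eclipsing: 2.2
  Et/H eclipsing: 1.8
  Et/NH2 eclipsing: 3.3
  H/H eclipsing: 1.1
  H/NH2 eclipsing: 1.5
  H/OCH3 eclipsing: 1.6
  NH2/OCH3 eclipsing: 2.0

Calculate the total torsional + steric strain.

This conformer (eclipsed): H–H eclipsed, Et–Cl eclipsed, OCH3–NH2 eclipsed; 1.1 + 2.6 + 2.0 = 5.7 kcal/mol.

5.7 kcal/mol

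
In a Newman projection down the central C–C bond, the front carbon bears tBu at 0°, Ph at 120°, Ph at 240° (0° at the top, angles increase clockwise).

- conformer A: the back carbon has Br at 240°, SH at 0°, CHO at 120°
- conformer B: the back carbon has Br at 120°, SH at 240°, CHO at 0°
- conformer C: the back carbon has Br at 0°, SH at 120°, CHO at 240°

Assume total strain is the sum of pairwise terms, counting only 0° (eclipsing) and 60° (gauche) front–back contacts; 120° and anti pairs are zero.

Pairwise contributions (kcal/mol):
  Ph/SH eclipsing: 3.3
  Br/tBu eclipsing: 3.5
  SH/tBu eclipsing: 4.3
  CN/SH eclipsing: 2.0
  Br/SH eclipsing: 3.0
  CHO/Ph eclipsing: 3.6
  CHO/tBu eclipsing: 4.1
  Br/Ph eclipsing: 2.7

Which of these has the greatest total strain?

A (eclipsed): tBu(0°)/SH(0°) eclipsed 4.3; Ph(120°)/CHO(120°) eclipsed 3.6; Ph(240°)/Br(240°) eclipsed 2.7 → 10.6 kcal/mol.
B (eclipsed): tBu(0°)/CHO(0°) eclipsed 4.1; Ph(120°)/Br(120°) eclipsed 2.7; Ph(240°)/SH(240°) eclipsed 3.3 → 10.1 kcal/mol.
C (eclipsed): tBu(0°)/Br(0°) eclipsed 3.5; Ph(120°)/SH(120°) eclipsed 3.3; Ph(240°)/CHO(240°) eclipsed 3.6 → 10.4 kcal/mol.
A has the highest total (10.6 kcal/mol).

A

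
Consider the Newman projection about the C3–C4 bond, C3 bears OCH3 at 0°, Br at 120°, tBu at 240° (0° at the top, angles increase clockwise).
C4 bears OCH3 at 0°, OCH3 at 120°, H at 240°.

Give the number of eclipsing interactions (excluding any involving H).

2

Non-H eclipsing pairs: OCH3(0°)/OCH3(0°); Br(120°)/OCH3(120°) — 2 interactions.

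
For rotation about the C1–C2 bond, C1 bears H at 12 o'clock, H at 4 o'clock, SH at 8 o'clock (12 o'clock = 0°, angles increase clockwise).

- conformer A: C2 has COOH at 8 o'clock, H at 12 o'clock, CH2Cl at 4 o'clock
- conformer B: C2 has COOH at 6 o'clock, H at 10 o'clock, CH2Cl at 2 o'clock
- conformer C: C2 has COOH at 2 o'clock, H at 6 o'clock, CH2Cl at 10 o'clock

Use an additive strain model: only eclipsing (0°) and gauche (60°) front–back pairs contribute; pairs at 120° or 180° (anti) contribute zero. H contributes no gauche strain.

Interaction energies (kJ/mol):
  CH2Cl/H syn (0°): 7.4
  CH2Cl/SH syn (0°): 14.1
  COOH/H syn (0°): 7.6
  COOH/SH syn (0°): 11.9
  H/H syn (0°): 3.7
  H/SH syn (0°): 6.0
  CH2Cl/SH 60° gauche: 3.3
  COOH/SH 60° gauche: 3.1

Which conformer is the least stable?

A is eclipsed. H at 0° is eclipsed with H at 0° (3.7); H at 120° is eclipsed with CH2Cl at 120° (7.4); SH at 240° is eclipsed with COOH at 240° (11.9). Total 23.0 kJ/mol.
B is staggered. SH at 240° is gauche with COOH at 180° (3.1). Total 3.1 kJ/mol.
C is staggered. SH at 240° is gauche with CH2Cl at 300° (3.3). Total 3.3 kJ/mol.
A has the highest total (23.0 kJ/mol).

A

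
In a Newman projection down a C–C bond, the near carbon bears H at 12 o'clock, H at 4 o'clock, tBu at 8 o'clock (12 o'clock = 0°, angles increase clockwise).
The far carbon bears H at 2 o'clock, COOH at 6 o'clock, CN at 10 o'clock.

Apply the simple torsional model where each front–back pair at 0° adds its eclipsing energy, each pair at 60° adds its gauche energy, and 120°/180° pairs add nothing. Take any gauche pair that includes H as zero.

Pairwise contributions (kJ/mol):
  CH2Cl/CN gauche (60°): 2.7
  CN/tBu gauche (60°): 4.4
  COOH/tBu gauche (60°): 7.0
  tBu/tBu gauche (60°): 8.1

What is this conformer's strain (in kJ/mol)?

This conformer (staggered): tBu(240°)/COOH(180°) gauche 7.0; tBu(240°)/CN(300°) gauche 4.4 → 11.4 kJ/mol.

11.4 kJ/mol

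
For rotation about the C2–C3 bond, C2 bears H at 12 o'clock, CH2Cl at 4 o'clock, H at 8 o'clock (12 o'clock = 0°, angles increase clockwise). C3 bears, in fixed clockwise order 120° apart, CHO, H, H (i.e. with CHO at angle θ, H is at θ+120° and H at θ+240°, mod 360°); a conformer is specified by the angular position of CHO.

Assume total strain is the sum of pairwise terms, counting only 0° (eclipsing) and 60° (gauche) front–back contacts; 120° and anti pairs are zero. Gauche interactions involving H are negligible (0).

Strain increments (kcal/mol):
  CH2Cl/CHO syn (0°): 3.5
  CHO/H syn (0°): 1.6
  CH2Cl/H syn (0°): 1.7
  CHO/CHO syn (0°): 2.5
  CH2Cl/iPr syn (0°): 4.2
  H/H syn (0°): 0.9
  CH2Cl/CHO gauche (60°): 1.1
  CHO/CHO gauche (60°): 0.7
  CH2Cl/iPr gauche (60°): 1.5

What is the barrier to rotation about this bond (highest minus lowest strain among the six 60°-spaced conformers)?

CHO at 0° (eclipsed): H(0°)/CHO(0°) eclipsed 1.6; CH2Cl(120°)/H(120°) eclipsed 1.7; H(240°)/H(240°) eclipsed 0.9 → 4.2 kcal/mol.
CHO at 60° (staggered): CH2Cl(120°)/CHO(60°) gauche 1.1 → 1.1 kcal/mol.
CHO at 120° (eclipsed): H(0°)/H(0°) eclipsed 0.9; CH2Cl(120°)/CHO(120°) eclipsed 3.5; H(240°)/H(240°) eclipsed 0.9 → 5.3 kcal/mol.
CHO at 180° (staggered): CH2Cl(120°)/CHO(180°) gauche 1.1 → 1.1 kcal/mol.
CHO at 240° (eclipsed): H(0°)/H(0°) eclipsed 0.9; CH2Cl(120°)/H(120°) eclipsed 1.7; H(240°)/CHO(240°) eclipsed 1.6 → 4.2 kcal/mol.
CHO at 300° (staggered): no non-H gauche contacts → 0.0 kcal/mol.
Max at 120° (5.3 kcal/mol), min at 300° (0.0 kcal/mol); barrier = 5.3 kcal/mol.

5.3 kcal/mol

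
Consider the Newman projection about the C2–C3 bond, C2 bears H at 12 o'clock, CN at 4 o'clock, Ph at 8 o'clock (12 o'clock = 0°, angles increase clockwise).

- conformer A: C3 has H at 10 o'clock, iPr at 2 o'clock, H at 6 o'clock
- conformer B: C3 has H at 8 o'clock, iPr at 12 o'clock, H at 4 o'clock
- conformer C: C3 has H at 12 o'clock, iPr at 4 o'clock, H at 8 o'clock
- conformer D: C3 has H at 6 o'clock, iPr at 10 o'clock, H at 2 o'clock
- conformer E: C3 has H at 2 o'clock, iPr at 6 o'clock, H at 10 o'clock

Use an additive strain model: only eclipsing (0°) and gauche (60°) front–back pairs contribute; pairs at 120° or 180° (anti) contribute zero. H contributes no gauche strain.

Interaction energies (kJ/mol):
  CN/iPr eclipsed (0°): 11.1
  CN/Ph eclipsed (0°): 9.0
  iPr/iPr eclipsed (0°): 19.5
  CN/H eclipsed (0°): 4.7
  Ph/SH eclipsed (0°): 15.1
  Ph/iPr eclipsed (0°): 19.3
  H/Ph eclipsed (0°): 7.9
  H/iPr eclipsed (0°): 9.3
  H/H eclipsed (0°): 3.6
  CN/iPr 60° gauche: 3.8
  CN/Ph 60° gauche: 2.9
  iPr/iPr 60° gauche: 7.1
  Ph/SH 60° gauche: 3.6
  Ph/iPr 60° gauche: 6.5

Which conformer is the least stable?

C

A (staggered): CN–iPr gauche; 3.8 = 3.8 kJ/mol.
B (eclipsed): H–iPr eclipsed, CN–H eclipsed, Ph–H eclipsed; 9.3 + 4.7 + 7.9 = 21.9 kJ/mol.
C (eclipsed): H–H eclipsed, CN–iPr eclipsed, Ph–H eclipsed; 3.6 + 11.1 + 7.9 = 22.6 kJ/mol.
D (staggered): Ph–iPr gauche; 6.5 = 6.5 kJ/mol.
E (staggered): CN–iPr gauche, Ph–iPr gauche; 3.8 + 6.5 = 10.3 kJ/mol.
C has the highest total (22.6 kJ/mol).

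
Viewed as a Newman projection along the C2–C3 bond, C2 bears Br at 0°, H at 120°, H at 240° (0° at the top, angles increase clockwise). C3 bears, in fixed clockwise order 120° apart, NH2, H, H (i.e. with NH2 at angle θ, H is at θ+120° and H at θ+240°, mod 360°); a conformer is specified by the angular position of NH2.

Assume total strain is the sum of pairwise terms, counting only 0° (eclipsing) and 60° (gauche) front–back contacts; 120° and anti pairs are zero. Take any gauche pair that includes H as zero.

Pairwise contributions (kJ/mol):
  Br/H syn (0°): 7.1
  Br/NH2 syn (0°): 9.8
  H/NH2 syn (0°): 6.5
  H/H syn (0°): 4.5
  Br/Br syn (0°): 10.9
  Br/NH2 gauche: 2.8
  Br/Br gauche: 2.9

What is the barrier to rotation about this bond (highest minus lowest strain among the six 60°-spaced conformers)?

NH2 at 0° (eclipsed): Br–NH2 eclipsed, H–H eclipsed, H–H eclipsed; 9.8 + 4.5 + 4.5 = 18.8 kJ/mol.
NH2 at 60° (staggered): Br–NH2 gauche; 2.8 = 2.8 kJ/mol.
NH2 at 120° (eclipsed): Br–H eclipsed, H–NH2 eclipsed, H–H eclipsed; 7.1 + 6.5 + 4.5 = 18.1 kJ/mol.
NH2 at 180° (staggered): no non-H gauche contacts → 0.0 kJ/mol.
NH2 at 240° (eclipsed): Br–H eclipsed, H–H eclipsed, H–NH2 eclipsed; 7.1 + 4.5 + 6.5 = 18.1 kJ/mol.
NH2 at 300° (staggered): Br–NH2 gauche; 2.8 = 2.8 kJ/mol.
Max at 0° (18.8 kJ/mol), min at 180° (0.0 kJ/mol); barrier = 18.8 kJ/mol.

18.8 kJ/mol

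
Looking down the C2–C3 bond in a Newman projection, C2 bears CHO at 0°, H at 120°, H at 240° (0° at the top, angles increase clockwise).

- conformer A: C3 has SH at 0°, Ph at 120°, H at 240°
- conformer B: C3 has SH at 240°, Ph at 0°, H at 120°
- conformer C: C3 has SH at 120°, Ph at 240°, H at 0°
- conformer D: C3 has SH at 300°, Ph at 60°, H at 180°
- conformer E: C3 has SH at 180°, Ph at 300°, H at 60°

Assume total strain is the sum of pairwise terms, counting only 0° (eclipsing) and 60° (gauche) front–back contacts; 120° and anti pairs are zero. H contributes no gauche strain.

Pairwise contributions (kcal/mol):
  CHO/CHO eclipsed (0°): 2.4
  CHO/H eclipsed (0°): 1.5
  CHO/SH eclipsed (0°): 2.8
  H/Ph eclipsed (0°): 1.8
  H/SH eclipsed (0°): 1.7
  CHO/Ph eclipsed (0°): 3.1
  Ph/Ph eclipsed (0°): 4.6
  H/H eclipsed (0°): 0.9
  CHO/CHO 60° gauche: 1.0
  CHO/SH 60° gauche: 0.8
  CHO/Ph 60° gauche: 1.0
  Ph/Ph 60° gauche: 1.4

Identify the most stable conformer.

A (eclipsed): CHO(0°)/SH(0°) eclipsed 2.8; H(120°)/Ph(120°) eclipsed 1.8; H(240°)/H(240°) eclipsed 0.9 → 5.5 kcal/mol.
B (eclipsed): CHO(0°)/Ph(0°) eclipsed 3.1; H(120°)/H(120°) eclipsed 0.9; H(240°)/SH(240°) eclipsed 1.7 → 5.7 kcal/mol.
C (eclipsed): CHO(0°)/H(0°) eclipsed 1.5; H(120°)/SH(120°) eclipsed 1.7; H(240°)/Ph(240°) eclipsed 1.8 → 5.0 kcal/mol.
D (staggered): CHO(0°)/SH(300°) gauche 0.8; CHO(0°)/Ph(60°) gauche 1.0 → 1.8 kcal/mol.
E (staggered): CHO(0°)/Ph(300°) gauche 1.0 → 1.0 kcal/mol.
E has the lowest total (1.0 kcal/mol).

E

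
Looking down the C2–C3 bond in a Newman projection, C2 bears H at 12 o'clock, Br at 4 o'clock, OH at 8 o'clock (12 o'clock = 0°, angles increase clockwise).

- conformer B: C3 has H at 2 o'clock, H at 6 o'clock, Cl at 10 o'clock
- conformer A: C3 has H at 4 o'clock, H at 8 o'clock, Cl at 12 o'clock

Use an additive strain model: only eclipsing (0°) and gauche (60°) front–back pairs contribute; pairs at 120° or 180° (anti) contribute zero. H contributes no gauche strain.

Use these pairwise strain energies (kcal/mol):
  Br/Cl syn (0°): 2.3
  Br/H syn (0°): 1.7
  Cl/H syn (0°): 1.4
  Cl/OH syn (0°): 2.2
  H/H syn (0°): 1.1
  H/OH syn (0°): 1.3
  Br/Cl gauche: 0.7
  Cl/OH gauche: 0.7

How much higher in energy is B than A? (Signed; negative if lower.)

-3.7 kcal/mol

B is staggered. OH at 240° is gauche with Cl at 300° (0.7). Total 0.7 kcal/mol.
A is eclipsed. H at 0° is eclipsed with Cl at 0° (1.4); Br at 120° is eclipsed with H at 120° (1.7); OH at 240° is eclipsed with H at 240° (1.3). Total 4.4 kcal/mol.
E(B) − E(A) = 0.7 − 4.4 = -3.7 kcal/mol.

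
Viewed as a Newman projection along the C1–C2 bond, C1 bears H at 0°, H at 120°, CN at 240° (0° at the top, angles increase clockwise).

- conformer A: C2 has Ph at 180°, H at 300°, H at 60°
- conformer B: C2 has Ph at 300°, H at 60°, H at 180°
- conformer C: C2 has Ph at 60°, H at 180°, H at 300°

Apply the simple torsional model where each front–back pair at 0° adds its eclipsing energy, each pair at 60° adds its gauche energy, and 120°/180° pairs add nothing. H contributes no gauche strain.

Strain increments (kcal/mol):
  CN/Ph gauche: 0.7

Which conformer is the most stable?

C

A (staggered): CN(240°)/Ph(180°) gauche 0.7 → 0.7 kcal/mol.
B (staggered): CN(240°)/Ph(300°) gauche 0.7 → 0.7 kcal/mol.
C (staggered): no non-H gauche contacts → 0.0 kcal/mol.
C has the lowest total (0.0 kcal/mol).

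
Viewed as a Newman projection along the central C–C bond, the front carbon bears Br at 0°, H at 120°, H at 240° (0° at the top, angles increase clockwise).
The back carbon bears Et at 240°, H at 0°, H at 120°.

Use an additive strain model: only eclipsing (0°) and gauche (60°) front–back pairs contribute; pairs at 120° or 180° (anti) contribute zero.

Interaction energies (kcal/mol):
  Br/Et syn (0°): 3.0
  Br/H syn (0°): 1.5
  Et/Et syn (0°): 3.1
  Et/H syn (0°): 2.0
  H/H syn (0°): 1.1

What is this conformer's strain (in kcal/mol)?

This conformer is eclipsed. Br at 0° is eclipsed with H at 0° (1.5); H at 120° is eclipsed with H at 120° (1.1); H at 240° is eclipsed with Et at 240° (2.0). Total 4.6 kcal/mol.

4.6 kcal/mol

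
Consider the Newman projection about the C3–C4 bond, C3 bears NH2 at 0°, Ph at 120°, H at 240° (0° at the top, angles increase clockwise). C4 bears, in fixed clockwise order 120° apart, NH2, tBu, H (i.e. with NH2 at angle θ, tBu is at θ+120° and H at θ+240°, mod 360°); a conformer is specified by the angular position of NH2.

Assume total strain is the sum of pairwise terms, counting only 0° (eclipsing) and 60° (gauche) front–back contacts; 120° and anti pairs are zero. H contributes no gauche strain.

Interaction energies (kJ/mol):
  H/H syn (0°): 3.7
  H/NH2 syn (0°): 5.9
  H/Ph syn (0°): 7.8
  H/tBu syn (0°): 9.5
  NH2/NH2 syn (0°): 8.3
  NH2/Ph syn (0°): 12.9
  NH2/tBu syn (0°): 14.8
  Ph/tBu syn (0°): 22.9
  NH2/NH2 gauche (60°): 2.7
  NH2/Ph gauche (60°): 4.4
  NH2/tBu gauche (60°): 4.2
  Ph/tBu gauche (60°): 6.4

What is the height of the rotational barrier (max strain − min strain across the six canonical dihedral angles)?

NH2 at 0° (eclipsed): NH2–NH2 eclipsed, Ph–tBu eclipsed, H–H eclipsed; 8.3 + 22.9 + 3.7 = 34.9 kJ/mol.
NH2 at 60° (staggered): NH2–NH2 gauche, Ph–NH2 gauche, Ph–tBu gauche; 2.7 + 4.4 + 6.4 = 13.5 kJ/mol.
NH2 at 120° (eclipsed): NH2–H eclipsed, Ph–NH2 eclipsed, H–tBu eclipsed; 5.9 + 12.9 + 9.5 = 28.3 kJ/mol.
NH2 at 180° (staggered): NH2–tBu gauche, Ph–NH2 gauche; 4.2 + 4.4 = 8.6 kJ/mol.
NH2 at 240° (eclipsed): NH2–tBu eclipsed, Ph–H eclipsed, H–NH2 eclipsed; 14.8 + 7.8 + 5.9 = 28.5 kJ/mol.
NH2 at 300° (staggered): NH2–NH2 gauche, NH2–tBu gauche, Ph–tBu gauche; 2.7 + 4.2 + 6.4 = 13.3 kJ/mol.
Max at 0° (34.9 kJ/mol), min at 180° (8.6 kJ/mol); barrier = 26.3 kJ/mol.

26.3 kJ/mol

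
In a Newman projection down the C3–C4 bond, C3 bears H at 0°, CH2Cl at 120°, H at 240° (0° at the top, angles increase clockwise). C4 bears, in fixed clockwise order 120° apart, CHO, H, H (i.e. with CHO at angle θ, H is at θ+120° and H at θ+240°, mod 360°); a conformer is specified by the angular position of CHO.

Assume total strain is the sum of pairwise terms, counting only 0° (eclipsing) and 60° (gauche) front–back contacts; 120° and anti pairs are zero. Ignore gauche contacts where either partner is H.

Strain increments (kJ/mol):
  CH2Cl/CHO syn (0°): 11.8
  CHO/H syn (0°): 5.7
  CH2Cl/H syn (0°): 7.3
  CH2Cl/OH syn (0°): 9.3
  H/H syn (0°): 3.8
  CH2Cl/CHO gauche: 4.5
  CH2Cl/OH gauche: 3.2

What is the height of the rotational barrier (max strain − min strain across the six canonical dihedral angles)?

CHO at 0° (eclipsed): H(0°)/CHO(0°) eclipsed 5.7; CH2Cl(120°)/H(120°) eclipsed 7.3; H(240°)/H(240°) eclipsed 3.8 → 16.8 kJ/mol.
CHO at 60° (staggered): CH2Cl(120°)/CHO(60°) gauche 4.5 → 4.5 kJ/mol.
CHO at 120° (eclipsed): H(0°)/H(0°) eclipsed 3.8; CH2Cl(120°)/CHO(120°) eclipsed 11.8; H(240°)/H(240°) eclipsed 3.8 → 19.4 kJ/mol.
CHO at 180° (staggered): CH2Cl(120°)/CHO(180°) gauche 4.5 → 4.5 kJ/mol.
CHO at 240° (eclipsed): H(0°)/H(0°) eclipsed 3.8; CH2Cl(120°)/H(120°) eclipsed 7.3; H(240°)/CHO(240°) eclipsed 5.7 → 16.8 kJ/mol.
CHO at 300° (staggered): no non-H gauche contacts → 0.0 kJ/mol.
Max at 120° (19.4 kJ/mol), min at 300° (0.0 kJ/mol); barrier = 19.4 kJ/mol.

19.4 kJ/mol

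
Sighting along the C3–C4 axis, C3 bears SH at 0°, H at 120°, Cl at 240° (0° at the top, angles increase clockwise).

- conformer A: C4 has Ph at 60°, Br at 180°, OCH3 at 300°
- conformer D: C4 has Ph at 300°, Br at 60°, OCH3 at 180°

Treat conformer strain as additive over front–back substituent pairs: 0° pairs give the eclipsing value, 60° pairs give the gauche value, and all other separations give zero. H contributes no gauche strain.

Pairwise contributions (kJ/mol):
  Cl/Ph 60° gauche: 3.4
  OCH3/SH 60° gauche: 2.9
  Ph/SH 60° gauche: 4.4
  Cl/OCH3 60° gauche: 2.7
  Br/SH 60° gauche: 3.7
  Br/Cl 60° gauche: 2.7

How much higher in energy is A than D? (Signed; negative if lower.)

-1.5 kJ/mol

A (staggered): SH(0°)/Ph(60°) gauche 4.4; SH(0°)/OCH3(300°) gauche 2.9; Cl(240°)/Br(180°) gauche 2.7; Cl(240°)/OCH3(300°) gauche 2.7 → 12.7 kJ/mol.
D (staggered): SH(0°)/Ph(300°) gauche 4.4; SH(0°)/Br(60°) gauche 3.7; Cl(240°)/Ph(300°) gauche 3.4; Cl(240°)/OCH3(180°) gauche 2.7 → 14.2 kJ/mol.
E(A) − E(D) = 12.7 − 14.2 = -1.5 kJ/mol.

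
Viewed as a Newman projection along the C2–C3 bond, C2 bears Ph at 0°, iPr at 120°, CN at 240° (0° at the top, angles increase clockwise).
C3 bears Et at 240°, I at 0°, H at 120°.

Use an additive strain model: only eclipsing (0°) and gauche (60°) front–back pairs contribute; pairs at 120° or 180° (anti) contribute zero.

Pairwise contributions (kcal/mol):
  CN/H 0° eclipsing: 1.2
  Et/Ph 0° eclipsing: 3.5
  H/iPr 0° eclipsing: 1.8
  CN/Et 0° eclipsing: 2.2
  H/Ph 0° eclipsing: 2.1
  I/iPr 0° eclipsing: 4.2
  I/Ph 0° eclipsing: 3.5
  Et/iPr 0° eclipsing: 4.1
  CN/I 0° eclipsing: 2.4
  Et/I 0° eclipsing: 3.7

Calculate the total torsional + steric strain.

This conformer (eclipsed): Ph(0°)/I(0°) eclipsed 3.5; iPr(120°)/H(120°) eclipsed 1.8; CN(240°)/Et(240°) eclipsed 2.2 → 7.5 kcal/mol.

7.5 kcal/mol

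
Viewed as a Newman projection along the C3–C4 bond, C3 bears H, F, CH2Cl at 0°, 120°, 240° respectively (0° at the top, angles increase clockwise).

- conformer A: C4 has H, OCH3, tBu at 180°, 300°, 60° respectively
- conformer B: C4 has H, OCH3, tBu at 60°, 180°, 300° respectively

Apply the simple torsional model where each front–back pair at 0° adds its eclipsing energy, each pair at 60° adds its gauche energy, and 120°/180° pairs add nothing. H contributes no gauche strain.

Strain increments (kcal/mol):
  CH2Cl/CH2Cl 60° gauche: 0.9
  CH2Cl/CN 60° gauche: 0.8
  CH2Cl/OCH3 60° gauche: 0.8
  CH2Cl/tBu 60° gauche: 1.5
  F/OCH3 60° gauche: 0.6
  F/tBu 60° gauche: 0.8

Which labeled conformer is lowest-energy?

A (staggered): F–tBu gauche, CH2Cl–OCH3 gauche; 0.8 + 0.8 = 1.6 kcal/mol.
B (staggered): F–OCH3 gauche, CH2Cl–OCH3 gauche, CH2Cl–tBu gauche; 0.6 + 0.8 + 1.5 = 2.9 kcal/mol.
A has the lowest total (1.6 kcal/mol).

A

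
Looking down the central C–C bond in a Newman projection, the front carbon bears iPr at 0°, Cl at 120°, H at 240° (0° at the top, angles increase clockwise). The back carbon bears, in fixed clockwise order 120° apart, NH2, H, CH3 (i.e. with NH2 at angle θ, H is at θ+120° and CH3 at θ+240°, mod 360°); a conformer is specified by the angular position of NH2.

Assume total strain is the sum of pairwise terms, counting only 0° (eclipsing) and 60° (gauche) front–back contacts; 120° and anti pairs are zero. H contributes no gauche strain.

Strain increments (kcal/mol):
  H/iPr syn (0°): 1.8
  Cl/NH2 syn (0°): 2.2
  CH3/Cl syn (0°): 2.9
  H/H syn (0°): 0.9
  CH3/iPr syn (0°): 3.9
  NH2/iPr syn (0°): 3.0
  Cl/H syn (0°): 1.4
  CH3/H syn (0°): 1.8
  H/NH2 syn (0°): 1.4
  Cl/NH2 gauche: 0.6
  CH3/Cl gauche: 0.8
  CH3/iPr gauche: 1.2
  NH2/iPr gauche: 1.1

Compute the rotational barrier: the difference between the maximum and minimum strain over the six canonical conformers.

5.1 kcal/mol

NH2 at 0° (eclipsed): iPr–NH2 eclipsed, Cl–H eclipsed, H–CH3 eclipsed; 3.0 + 1.4 + 1.8 = 6.2 kcal/mol.
NH2 at 60° (staggered): iPr–NH2 gauche, iPr–CH3 gauche, Cl–NH2 gauche; 1.1 + 1.2 + 0.6 = 2.9 kcal/mol.
NH2 at 120° (eclipsed): iPr–CH3 eclipsed, Cl–NH2 eclipsed, H–H eclipsed; 3.9 + 2.2 + 0.9 = 7.0 kcal/mol.
NH2 at 180° (staggered): iPr–CH3 gauche, Cl–NH2 gauche, Cl–CH3 gauche; 1.2 + 0.6 + 0.8 = 2.6 kcal/mol.
NH2 at 240° (eclipsed): iPr–H eclipsed, Cl–CH3 eclipsed, H–NH2 eclipsed; 1.8 + 2.9 + 1.4 = 6.1 kcal/mol.
NH2 at 300° (staggered): iPr–NH2 gauche, Cl–CH3 gauche; 1.1 + 0.8 = 1.9 kcal/mol.
Max at 120° (7.0 kcal/mol), min at 300° (1.9 kcal/mol); barrier = 5.1 kcal/mol.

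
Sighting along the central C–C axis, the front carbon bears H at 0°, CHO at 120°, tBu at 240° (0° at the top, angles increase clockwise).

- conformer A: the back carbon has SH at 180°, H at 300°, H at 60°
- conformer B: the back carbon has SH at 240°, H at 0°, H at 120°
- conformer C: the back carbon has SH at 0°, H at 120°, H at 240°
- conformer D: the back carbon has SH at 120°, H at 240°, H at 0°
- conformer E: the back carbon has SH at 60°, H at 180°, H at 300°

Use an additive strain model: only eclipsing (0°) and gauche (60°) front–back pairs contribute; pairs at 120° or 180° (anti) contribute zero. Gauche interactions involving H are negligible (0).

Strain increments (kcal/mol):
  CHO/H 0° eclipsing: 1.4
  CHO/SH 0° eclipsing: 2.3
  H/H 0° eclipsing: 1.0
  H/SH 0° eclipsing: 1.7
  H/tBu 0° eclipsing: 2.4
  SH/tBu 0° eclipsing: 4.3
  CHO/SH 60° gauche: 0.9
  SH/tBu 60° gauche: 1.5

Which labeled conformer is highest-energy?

A (staggered): CHO–SH gauche, tBu–SH gauche; 0.9 + 1.5 = 2.4 kcal/mol.
B (eclipsed): H–H eclipsed, CHO–H eclipsed, tBu–SH eclipsed; 1.0 + 1.4 + 4.3 = 6.7 kcal/mol.
C (eclipsed): H–SH eclipsed, CHO–H eclipsed, tBu–H eclipsed; 1.7 + 1.4 + 2.4 = 5.5 kcal/mol.
D (eclipsed): H–H eclipsed, CHO–SH eclipsed, tBu–H eclipsed; 1.0 + 2.3 + 2.4 = 5.7 kcal/mol.
E (staggered): CHO–SH gauche; 0.9 = 0.9 kcal/mol.
B has the highest total (6.7 kcal/mol).

B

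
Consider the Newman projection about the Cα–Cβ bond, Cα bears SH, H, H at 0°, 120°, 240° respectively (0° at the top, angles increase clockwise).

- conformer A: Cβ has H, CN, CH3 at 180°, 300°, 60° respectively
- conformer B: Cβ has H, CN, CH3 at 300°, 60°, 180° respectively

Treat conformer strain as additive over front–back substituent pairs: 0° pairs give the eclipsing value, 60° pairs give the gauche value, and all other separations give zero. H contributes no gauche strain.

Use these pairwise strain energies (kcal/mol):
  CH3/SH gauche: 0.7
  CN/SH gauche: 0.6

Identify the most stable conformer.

B

A (staggered): SH–CN gauche, SH–CH3 gauche; 0.6 + 0.7 = 1.3 kcal/mol.
B (staggered): SH–CN gauche; 0.6 = 0.6 kcal/mol.
B has the lowest total (0.6 kcal/mol).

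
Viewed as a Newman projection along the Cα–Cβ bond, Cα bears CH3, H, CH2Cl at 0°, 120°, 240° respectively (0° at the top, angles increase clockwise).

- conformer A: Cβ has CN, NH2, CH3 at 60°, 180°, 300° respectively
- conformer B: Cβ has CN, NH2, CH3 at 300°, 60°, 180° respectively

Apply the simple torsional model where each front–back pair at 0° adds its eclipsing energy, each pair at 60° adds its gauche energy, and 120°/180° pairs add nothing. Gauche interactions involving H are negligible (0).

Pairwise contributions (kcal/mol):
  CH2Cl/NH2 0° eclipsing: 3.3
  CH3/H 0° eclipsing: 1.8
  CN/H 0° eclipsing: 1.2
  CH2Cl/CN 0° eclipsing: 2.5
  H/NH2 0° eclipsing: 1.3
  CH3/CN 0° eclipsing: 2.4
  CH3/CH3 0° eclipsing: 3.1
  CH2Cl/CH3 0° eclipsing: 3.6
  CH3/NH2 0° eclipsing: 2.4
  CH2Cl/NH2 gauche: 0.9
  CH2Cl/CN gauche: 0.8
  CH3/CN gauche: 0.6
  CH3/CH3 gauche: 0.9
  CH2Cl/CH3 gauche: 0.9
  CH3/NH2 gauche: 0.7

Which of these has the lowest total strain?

A (staggered): CH3(0°)/CN(60°) gauche 0.6; CH3(0°)/CH3(300°) gauche 0.9; CH2Cl(240°)/NH2(180°) gauche 0.9; CH2Cl(240°)/CH3(300°) gauche 0.9 → 3.3 kcal/mol.
B (staggered): CH3(0°)/CN(300°) gauche 0.6; CH3(0°)/NH2(60°) gauche 0.7; CH2Cl(240°)/CN(300°) gauche 0.8; CH2Cl(240°)/CH3(180°) gauche 0.9 → 3.0 kcal/mol.
B has the lowest total (3.0 kcal/mol).

B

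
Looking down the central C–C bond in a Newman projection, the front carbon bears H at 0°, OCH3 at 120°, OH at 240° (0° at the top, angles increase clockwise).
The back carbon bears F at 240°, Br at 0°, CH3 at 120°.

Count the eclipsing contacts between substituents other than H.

Non-H eclipsing pairs: OCH3(120°)/CH3(120°); OH(240°)/F(240°) — 2 interactions.

2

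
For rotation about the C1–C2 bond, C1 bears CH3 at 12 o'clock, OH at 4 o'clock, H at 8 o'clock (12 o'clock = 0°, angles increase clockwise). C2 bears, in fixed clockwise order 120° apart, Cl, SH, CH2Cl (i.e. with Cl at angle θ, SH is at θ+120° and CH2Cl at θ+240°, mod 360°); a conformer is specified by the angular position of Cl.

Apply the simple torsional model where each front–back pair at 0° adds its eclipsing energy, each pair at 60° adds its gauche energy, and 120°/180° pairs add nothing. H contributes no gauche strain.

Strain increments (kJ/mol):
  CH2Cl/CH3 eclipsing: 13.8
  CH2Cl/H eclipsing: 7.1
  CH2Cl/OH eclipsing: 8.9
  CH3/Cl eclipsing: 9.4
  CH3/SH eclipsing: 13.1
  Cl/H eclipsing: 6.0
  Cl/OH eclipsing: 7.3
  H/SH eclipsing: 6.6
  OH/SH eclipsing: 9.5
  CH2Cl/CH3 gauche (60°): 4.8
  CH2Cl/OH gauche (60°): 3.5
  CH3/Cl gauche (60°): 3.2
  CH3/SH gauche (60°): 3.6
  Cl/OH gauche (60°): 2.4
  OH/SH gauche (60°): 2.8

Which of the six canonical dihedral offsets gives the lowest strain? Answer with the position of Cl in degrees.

Cl at 0° (eclipsed): CH3(0°)/Cl(0°) eclipsed 9.4; OH(120°)/SH(120°) eclipsed 9.5; H(240°)/CH2Cl(240°) eclipsed 7.1 → 26.0 kJ/mol.
Cl at 60° (staggered): CH3(0°)/Cl(60°) gauche 3.2; CH3(0°)/CH2Cl(300°) gauche 4.8; OH(120°)/Cl(60°) gauche 2.4; OH(120°)/SH(180°) gauche 2.8 → 13.2 kJ/mol.
Cl at 120° (eclipsed): CH3(0°)/CH2Cl(0°) eclipsed 13.8; OH(120°)/Cl(120°) eclipsed 7.3; H(240°)/SH(240°) eclipsed 6.6 → 27.7 kJ/mol.
Cl at 180° (staggered): CH3(0°)/SH(300°) gauche 3.6; CH3(0°)/CH2Cl(60°) gauche 4.8; OH(120°)/Cl(180°) gauche 2.4; OH(120°)/CH2Cl(60°) gauche 3.5 → 14.3 kJ/mol.
Cl at 240° (eclipsed): CH3(0°)/SH(0°) eclipsed 13.1; OH(120°)/CH2Cl(120°) eclipsed 8.9; H(240°)/Cl(240°) eclipsed 6.0 → 28.0 kJ/mol.
Cl at 300° (staggered): CH3(0°)/Cl(300°) gauche 3.2; CH3(0°)/SH(60°) gauche 3.6; OH(120°)/SH(60°) gauche 2.8; OH(120°)/CH2Cl(180°) gauche 3.5 → 13.1 kJ/mol.
The minimum (13.1 kJ/mol) occurs with Cl at 300°.

300°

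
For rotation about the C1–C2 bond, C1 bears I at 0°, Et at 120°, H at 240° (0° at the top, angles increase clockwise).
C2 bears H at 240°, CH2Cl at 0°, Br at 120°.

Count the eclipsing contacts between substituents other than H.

2

Non-H eclipsing pairs: I(0°)/CH2Cl(0°); Et(120°)/Br(120°) — 2 interactions.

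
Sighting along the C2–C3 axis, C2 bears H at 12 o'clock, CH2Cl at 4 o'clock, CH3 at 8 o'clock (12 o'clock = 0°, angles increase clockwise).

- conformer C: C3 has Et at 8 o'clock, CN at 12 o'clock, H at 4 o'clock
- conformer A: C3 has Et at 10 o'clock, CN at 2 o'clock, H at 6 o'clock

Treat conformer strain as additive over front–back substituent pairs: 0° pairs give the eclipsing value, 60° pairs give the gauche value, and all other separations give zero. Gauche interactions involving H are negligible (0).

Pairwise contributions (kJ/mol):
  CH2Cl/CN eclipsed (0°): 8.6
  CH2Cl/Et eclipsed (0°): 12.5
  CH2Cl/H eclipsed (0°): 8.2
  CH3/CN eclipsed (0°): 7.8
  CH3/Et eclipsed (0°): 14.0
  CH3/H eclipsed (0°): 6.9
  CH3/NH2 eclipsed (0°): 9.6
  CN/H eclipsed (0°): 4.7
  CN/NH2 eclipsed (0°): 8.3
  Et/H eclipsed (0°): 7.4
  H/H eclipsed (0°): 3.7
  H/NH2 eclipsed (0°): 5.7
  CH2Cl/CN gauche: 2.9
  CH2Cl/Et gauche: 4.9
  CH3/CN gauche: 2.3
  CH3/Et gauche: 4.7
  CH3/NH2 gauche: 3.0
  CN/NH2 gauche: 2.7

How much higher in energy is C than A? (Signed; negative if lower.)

C (eclipsed): H(0°)/CN(0°) eclipsed 4.7; CH2Cl(120°)/H(120°) eclipsed 8.2; CH3(240°)/Et(240°) eclipsed 14.0 → 26.9 kJ/mol.
A (staggered): CH2Cl(120°)/CN(60°) gauche 2.9; CH3(240°)/Et(300°) gauche 4.7 → 7.6 kJ/mol.
E(C) − E(A) = 26.9 − 7.6 = +19.3 kJ/mol.

+19.3 kJ/mol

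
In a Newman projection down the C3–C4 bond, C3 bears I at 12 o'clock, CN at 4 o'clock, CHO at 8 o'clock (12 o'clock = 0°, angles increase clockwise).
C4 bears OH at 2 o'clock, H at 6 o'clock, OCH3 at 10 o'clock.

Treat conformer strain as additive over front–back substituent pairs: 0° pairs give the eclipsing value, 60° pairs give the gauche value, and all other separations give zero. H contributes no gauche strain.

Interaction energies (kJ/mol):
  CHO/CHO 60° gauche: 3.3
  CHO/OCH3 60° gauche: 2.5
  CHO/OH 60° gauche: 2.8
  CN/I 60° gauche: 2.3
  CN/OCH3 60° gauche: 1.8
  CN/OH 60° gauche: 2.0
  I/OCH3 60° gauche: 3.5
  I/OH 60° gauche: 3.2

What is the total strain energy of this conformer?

This conformer (staggered): I–OH gauche, I–OCH3 gauche, CN–OH gauche, CHO–OCH3 gauche; 3.2 + 3.5 + 2.0 + 2.5 = 11.2 kJ/mol.

11.2 kJ/mol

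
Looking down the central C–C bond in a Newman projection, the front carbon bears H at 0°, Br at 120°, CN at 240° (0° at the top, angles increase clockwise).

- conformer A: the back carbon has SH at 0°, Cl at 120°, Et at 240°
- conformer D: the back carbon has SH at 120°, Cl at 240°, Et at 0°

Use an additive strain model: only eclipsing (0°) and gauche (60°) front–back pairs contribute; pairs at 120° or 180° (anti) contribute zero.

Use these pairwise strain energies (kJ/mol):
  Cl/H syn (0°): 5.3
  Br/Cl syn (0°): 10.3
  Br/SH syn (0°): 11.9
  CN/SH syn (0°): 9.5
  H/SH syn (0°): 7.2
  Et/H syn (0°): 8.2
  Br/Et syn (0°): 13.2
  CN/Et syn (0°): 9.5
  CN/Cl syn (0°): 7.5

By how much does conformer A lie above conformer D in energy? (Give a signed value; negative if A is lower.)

-0.6 kJ/mol

A (eclipsed): H(0°)/SH(0°) eclipsed 7.2; Br(120°)/Cl(120°) eclipsed 10.3; CN(240°)/Et(240°) eclipsed 9.5 → 27.0 kJ/mol.
D (eclipsed): H(0°)/Et(0°) eclipsed 8.2; Br(120°)/SH(120°) eclipsed 11.9; CN(240°)/Cl(240°) eclipsed 7.5 → 27.6 kJ/mol.
E(A) − E(D) = 27.0 − 27.6 = -0.6 kJ/mol.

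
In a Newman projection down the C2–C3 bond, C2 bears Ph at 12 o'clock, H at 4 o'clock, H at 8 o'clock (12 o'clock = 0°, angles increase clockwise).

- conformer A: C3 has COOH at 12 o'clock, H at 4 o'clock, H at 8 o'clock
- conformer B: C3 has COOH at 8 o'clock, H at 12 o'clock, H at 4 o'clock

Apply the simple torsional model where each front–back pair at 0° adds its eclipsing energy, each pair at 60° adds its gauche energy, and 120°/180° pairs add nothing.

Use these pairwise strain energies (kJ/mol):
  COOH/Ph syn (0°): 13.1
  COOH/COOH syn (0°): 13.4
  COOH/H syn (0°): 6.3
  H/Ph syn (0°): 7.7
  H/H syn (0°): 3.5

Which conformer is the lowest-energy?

A is eclipsed. Ph at 0° is eclipsed with COOH at 0° (13.1); H at 120° is eclipsed with H at 120° (3.5); H at 240° is eclipsed with H at 240° (3.5). Total 20.1 kJ/mol.
B is eclipsed. Ph at 0° is eclipsed with H at 0° (7.7); H at 120° is eclipsed with H at 120° (3.5); H at 240° is eclipsed with COOH at 240° (6.3). Total 17.5 kJ/mol.
B has the lowest total (17.5 kJ/mol).

B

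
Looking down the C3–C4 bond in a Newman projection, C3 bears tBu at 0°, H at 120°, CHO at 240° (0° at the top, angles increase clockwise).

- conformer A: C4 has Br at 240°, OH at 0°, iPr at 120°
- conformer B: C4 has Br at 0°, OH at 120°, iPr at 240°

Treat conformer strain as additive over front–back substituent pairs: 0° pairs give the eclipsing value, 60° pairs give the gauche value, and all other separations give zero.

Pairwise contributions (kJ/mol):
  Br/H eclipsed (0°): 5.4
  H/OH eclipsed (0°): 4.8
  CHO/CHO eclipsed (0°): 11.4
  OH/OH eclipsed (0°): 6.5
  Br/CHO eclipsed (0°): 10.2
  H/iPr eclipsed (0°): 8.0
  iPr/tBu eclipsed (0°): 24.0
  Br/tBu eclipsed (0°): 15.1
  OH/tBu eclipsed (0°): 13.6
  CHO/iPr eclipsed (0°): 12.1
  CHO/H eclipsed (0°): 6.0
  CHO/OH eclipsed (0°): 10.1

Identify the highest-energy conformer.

B

A (eclipsed): tBu(0°)/OH(0°) eclipsed 13.6; H(120°)/iPr(120°) eclipsed 8.0; CHO(240°)/Br(240°) eclipsed 10.2 → 31.8 kJ/mol.
B (eclipsed): tBu(0°)/Br(0°) eclipsed 15.1; H(120°)/OH(120°) eclipsed 4.8; CHO(240°)/iPr(240°) eclipsed 12.1 → 32.0 kJ/mol.
B has the highest total (32.0 kJ/mol).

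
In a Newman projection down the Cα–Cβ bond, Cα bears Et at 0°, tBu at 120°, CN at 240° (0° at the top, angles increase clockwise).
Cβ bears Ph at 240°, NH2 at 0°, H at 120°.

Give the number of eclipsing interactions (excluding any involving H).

Non-H eclipsing pairs: Et(0°)/NH2(0°); CN(240°)/Ph(240°) — 2 interactions.

2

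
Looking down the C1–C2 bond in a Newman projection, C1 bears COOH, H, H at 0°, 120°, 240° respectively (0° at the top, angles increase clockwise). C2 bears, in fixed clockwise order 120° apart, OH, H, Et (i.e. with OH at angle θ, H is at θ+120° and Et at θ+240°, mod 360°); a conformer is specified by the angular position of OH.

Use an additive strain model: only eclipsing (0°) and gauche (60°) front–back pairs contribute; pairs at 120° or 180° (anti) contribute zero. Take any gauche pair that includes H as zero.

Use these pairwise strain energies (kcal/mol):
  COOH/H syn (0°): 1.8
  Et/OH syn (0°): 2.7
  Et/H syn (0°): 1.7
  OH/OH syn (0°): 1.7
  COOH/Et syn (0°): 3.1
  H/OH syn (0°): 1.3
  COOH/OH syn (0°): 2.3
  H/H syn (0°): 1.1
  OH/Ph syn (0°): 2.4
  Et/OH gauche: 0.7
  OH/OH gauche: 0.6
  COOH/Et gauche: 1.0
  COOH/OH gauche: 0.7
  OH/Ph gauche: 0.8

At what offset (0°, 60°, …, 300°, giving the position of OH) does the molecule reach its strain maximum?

OH at 0° is eclipsed. COOH at 0° is eclipsed with OH at 0° (2.3); H at 120° is eclipsed with H at 120° (1.1); H at 240° is eclipsed with Et at 240° (1.7). Total 5.1 kcal/mol.
OH at 60° is staggered. COOH at 0° is gauche with OH at 60° (0.7); COOH at 0° is gauche with Et at 300° (1.0). Total 1.7 kcal/mol.
OH at 120° is eclipsed. COOH at 0° is eclipsed with Et at 0° (3.1); H at 120° is eclipsed with OH at 120° (1.3); H at 240° is eclipsed with H at 240° (1.1). Total 5.5 kcal/mol.
OH at 180° is staggered. COOH at 0° is gauche with Et at 60° (1.0). Total 1.0 kcal/mol.
OH at 240° is eclipsed. COOH at 0° is eclipsed with H at 0° (1.8); H at 120° is eclipsed with Et at 120° (1.7); H at 240° is eclipsed with OH at 240° (1.3). Total 4.8 kcal/mol.
OH at 300° is staggered. COOH at 0° is gauche with OH at 300° (0.7). Total 0.7 kcal/mol.
The maximum (5.5 kcal/mol) occurs with OH at 120°.

120°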